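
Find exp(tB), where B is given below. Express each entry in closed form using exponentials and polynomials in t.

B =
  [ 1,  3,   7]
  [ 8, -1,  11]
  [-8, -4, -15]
e^{tB} =
  [2*t^2*exp(-5*t) + 6*t*exp(-5*t) + exp(-5*t), t^2*exp(-5*t) + 3*t*exp(-5*t), 5*t^2*exp(-5*t)/2 + 7*t*exp(-5*t)]
  [-4*t^2*exp(-5*t) + 8*t*exp(-5*t), -2*t^2*exp(-5*t) + 4*t*exp(-5*t) + exp(-5*t), -5*t^2*exp(-5*t) + 11*t*exp(-5*t)]
  [-8*t*exp(-5*t), -4*t*exp(-5*t), -10*t*exp(-5*t) + exp(-5*t)]

Strategy: write B = P · J · P⁻¹ where J is a Jordan canonical form, so e^{tB} = P · e^{tJ} · P⁻¹, and e^{tJ} can be computed block-by-block.

B has Jordan form
J =
  [-5,  1,  0]
  [ 0, -5,  1]
  [ 0,  0, -5]
(up to reordering of blocks).

Per-block formulas:
  For a 3×3 Jordan block J_3(-5): exp(t · J_3(-5)) = e^(-5t)·(I + t·N + (t^2/2)·N^2), where N is the 3×3 nilpotent shift.

After assembling e^{tJ} and conjugating by P, we get:

e^{tB} =
  [2*t^2*exp(-5*t) + 6*t*exp(-5*t) + exp(-5*t), t^2*exp(-5*t) + 3*t*exp(-5*t), 5*t^2*exp(-5*t)/2 + 7*t*exp(-5*t)]
  [-4*t^2*exp(-5*t) + 8*t*exp(-5*t), -2*t^2*exp(-5*t) + 4*t*exp(-5*t) + exp(-5*t), -5*t^2*exp(-5*t) + 11*t*exp(-5*t)]
  [-8*t*exp(-5*t), -4*t*exp(-5*t), -10*t*exp(-5*t) + exp(-5*t)]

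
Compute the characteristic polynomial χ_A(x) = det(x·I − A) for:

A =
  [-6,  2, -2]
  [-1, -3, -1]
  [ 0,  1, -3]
x^3 + 12*x^2 + 48*x + 64

Expanding det(x·I − A) (e.g. by cofactor expansion or by noting that A is similar to its Jordan form J, which has the same characteristic polynomial as A) gives
  χ_A(x) = x^3 + 12*x^2 + 48*x + 64
which factors as (x + 4)^3. The eigenvalues (with algebraic multiplicities) are λ = -4 with multiplicity 3.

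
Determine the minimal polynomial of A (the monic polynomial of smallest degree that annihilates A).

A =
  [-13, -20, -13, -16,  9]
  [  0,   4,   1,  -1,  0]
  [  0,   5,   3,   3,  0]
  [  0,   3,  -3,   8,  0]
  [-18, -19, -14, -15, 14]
x^4 - 11*x^3 + 15*x^2 + 175*x - 500

The characteristic polynomial is χ_A(x) = (x - 5)^4*(x + 4), so the eigenvalues are known. The minimal polynomial is
  m_A(x) = Π_λ (x − λ)^{k_λ}
where k_λ is the size of the *largest* Jordan block for λ (equivalently, the smallest k with (A − λI)^k v = 0 for every generalised eigenvector v of λ).

  λ = -4: largest Jordan block has size 1, contributing (x + 4)
  λ = 5: largest Jordan block has size 3, contributing (x − 5)^3

So m_A(x) = (x - 5)^3*(x + 4) = x^4 - 11*x^3 + 15*x^2 + 175*x - 500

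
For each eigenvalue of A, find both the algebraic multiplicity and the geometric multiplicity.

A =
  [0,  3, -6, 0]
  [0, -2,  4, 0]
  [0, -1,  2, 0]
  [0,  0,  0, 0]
λ = 0: alg = 4, geom = 3

Step 1 — factor the characteristic polynomial to read off the algebraic multiplicities:
  χ_A(x) = x^4

Step 2 — compute geometric multiplicities via the rank-nullity identity g(λ) = n − rank(A − λI):
  rank(A − (0)·I) = 1, so dim ker(A − (0)·I) = n − 1 = 3

Summary:
  λ = 0: algebraic multiplicity = 4, geometric multiplicity = 3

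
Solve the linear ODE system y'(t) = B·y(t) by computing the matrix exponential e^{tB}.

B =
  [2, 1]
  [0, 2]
e^{tB} =
  [exp(2*t), t*exp(2*t)]
  [0, exp(2*t)]

Strategy: write B = P · J · P⁻¹ where J is a Jordan canonical form, so e^{tB} = P · e^{tJ} · P⁻¹, and e^{tJ} can be computed block-by-block.

B has Jordan form
J =
  [2, 1]
  [0, 2]
(up to reordering of blocks).

Per-block formulas:
  For a 2×2 Jordan block J_2(2): exp(t · J_2(2)) = e^(2t)·(I + t·N), where N is the 2×2 nilpotent shift.

After assembling e^{tJ} and conjugating by P, we get:

e^{tB} =
  [exp(2*t), t*exp(2*t)]
  [0, exp(2*t)]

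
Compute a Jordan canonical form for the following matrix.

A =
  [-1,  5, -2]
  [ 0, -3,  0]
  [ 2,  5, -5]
J_2(-3) ⊕ J_1(-3)

The characteristic polynomial is
  det(x·I − A) = x^3 + 9*x^2 + 27*x + 27 = (x + 3)^3

Eigenvalues and multiplicities (the geometric multiplicity of λ is n − rank(A − λI), which equals the number of Jordan blocks for λ):
  λ = -3: algebraic multiplicity = 3, geometric multiplicity = 2

Determining the block sizes for each eigenvalue:
  λ = -3: 2 blocks summing to 3 forces exactly one block of size 2 and the rest size 1 → block sizes [2, 1]

Assembling the blocks gives a Jordan form
J =
  [-3,  1,  0]
  [ 0, -3,  0]
  [ 0,  0, -3]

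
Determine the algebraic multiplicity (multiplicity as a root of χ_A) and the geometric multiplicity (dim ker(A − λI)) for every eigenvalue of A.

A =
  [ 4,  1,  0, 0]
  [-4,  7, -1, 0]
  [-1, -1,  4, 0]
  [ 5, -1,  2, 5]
λ = 5: alg = 4, geom = 2

Step 1 — factor the characteristic polynomial to read off the algebraic multiplicities:
  χ_A(x) = (x - 5)^4

Step 2 — compute geometric multiplicities via the rank-nullity identity g(λ) = n − rank(A − λI):
  rank(A − (5)·I) = 2, so dim ker(A − (5)·I) = n − 2 = 2

Summary:
  λ = 5: algebraic multiplicity = 4, geometric multiplicity = 2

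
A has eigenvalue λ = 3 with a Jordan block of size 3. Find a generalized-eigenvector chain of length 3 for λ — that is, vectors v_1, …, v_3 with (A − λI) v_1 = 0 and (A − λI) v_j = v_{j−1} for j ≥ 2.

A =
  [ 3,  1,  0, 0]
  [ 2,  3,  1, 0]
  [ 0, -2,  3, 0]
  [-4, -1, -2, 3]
A Jordan chain for λ = 3 of length 3:
v_1 = (2, 0, -4, -2)ᵀ
v_2 = (0, 2, 0, -4)ᵀ
v_3 = (1, 0, 0, 0)ᵀ

Let N = A − (3)·I. We want v_3 with N^3 v_3 = 0 but N^2 v_3 ≠ 0; then v_{j-1} := N · v_j for j = 3, …, 2.

Pick v_3 = (1, 0, 0, 0)ᵀ.
Then v_2 = N · v_3 = (0, 2, 0, -4)ᵀ.
Then v_1 = N · v_2 = (2, 0, -4, -2)ᵀ.

Sanity check: (A − (3)·I) v_1 = (0, 0, 0, 0)ᵀ = 0. ✓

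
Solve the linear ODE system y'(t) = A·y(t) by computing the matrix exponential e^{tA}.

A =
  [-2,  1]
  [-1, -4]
e^{tA} =
  [t*exp(-3*t) + exp(-3*t), t*exp(-3*t)]
  [-t*exp(-3*t), -t*exp(-3*t) + exp(-3*t)]

Strategy: write A = P · J · P⁻¹ where J is a Jordan canonical form, so e^{tA} = P · e^{tJ} · P⁻¹, and e^{tJ} can be computed block-by-block.

A has Jordan form
J =
  [-3,  1]
  [ 0, -3]
(up to reordering of blocks).

Per-block formulas:
  For a 2×2 Jordan block J_2(-3): exp(t · J_2(-3)) = e^(-3t)·(I + t·N), where N is the 2×2 nilpotent shift.

After assembling e^{tJ} and conjugating by P, we get:

e^{tA} =
  [t*exp(-3*t) + exp(-3*t), t*exp(-3*t)]
  [-t*exp(-3*t), -t*exp(-3*t) + exp(-3*t)]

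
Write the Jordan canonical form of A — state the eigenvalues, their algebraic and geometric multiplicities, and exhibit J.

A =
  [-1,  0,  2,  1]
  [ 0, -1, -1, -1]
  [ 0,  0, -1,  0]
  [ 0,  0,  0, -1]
J_2(-1) ⊕ J_2(-1)

The characteristic polynomial is
  det(x·I − A) = x^4 + 4*x^3 + 6*x^2 + 4*x + 1 = (x + 1)^4

Eigenvalues and multiplicities (the geometric multiplicity of λ is n − rank(A − λI), which equals the number of Jordan blocks for λ):
  λ = -1: algebraic multiplicity = 4, geometric multiplicity = 2

Determining the block sizes for each eigenvalue:
  λ = -1: with am = 4 and gm = 2, the partition is not yet determined (e.g. several partitions of 4 into 2 parts exist). Let N = A − (-1)·I. Computing rank(N^1) = 2, rank(N^2) = 0; the number of blocks of size ≥ j is rank(N^{j−1}) − rank(N^j), giving [2, 2]. So we have 2 block(s) of size 2 → block sizes [2, 2]

Assembling the blocks gives a Jordan form
J =
  [-1,  1,  0,  0]
  [ 0, -1,  0,  0]
  [ 0,  0, -1,  1]
  [ 0,  0,  0, -1]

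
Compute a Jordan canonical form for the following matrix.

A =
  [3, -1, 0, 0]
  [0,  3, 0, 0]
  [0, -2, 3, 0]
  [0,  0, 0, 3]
J_2(3) ⊕ J_1(3) ⊕ J_1(3)

The characteristic polynomial is
  det(x·I − A) = x^4 - 12*x^3 + 54*x^2 - 108*x + 81 = (x - 3)^4

Eigenvalues and multiplicities (the geometric multiplicity of λ is n − rank(A − λI), which equals the number of Jordan blocks for λ):
  λ = 3: algebraic multiplicity = 4, geometric multiplicity = 3

Determining the block sizes for each eigenvalue:
  λ = 3: 3 blocks summing to 4 forces exactly one block of size 2 and the rest size 1 → block sizes [2, 1, 1]

Assembling the blocks gives a Jordan form
J =
  [3, 1, 0, 0]
  [0, 3, 0, 0]
  [0, 0, 3, 0]
  [0, 0, 0, 3]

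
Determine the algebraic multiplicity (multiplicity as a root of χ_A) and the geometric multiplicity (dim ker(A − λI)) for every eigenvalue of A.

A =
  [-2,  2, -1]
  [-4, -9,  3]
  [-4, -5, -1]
λ = -4: alg = 3, geom = 1

Step 1 — factor the characteristic polynomial to read off the algebraic multiplicities:
  χ_A(x) = (x + 4)^3

Step 2 — compute geometric multiplicities via the rank-nullity identity g(λ) = n − rank(A − λI):
  rank(A − (-4)·I) = 2, so dim ker(A − (-4)·I) = n − 2 = 1

Summary:
  λ = -4: algebraic multiplicity = 3, geometric multiplicity = 1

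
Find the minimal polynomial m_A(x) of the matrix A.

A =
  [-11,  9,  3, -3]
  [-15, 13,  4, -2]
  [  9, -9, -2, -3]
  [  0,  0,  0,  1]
x^3 - 3*x + 2

The characteristic polynomial is χ_A(x) = (x - 1)^3*(x + 2), so the eigenvalues are known. The minimal polynomial is
  m_A(x) = Π_λ (x − λ)^{k_λ}
where k_λ is the size of the *largest* Jordan block for λ (equivalently, the smallest k with (A − λI)^k v = 0 for every generalised eigenvector v of λ).

  λ = -2: largest Jordan block has size 1, contributing (x + 2)
  λ = 1: largest Jordan block has size 2, contributing (x − 1)^2

So m_A(x) = (x - 1)^2*(x + 2) = x^3 - 3*x + 2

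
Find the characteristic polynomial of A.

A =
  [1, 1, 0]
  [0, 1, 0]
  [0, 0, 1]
x^3 - 3*x^2 + 3*x - 1

Expanding det(x·I − A) (e.g. by cofactor expansion or by noting that A is similar to its Jordan form J, which has the same characteristic polynomial as A) gives
  χ_A(x) = x^3 - 3*x^2 + 3*x - 1
which factors as (x - 1)^3. The eigenvalues (with algebraic multiplicities) are λ = 1 with multiplicity 3.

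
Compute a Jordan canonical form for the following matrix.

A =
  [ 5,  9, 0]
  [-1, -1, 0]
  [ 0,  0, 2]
J_2(2) ⊕ J_1(2)

The characteristic polynomial is
  det(x·I − A) = x^3 - 6*x^2 + 12*x - 8 = (x - 2)^3

Eigenvalues and multiplicities (the geometric multiplicity of λ is n − rank(A − λI), which equals the number of Jordan blocks for λ):
  λ = 2: algebraic multiplicity = 3, geometric multiplicity = 2

Determining the block sizes for each eigenvalue:
  λ = 2: 2 blocks summing to 3 forces exactly one block of size 2 and the rest size 1 → block sizes [2, 1]

Assembling the blocks gives a Jordan form
J =
  [2, 1, 0]
  [0, 2, 0]
  [0, 0, 2]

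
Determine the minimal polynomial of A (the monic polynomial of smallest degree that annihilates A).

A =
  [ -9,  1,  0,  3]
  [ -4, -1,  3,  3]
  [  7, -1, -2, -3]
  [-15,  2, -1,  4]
x^2 + 4*x + 4

The characteristic polynomial is χ_A(x) = (x + 2)^4, so the eigenvalues are known. The minimal polynomial is
  m_A(x) = Π_λ (x − λ)^{k_λ}
where k_λ is the size of the *largest* Jordan block for λ (equivalently, the smallest k with (A − λI)^k v = 0 for every generalised eigenvector v of λ).

  λ = -2: largest Jordan block has size 2, contributing (x + 2)^2

So m_A(x) = (x + 2)^2 = x^2 + 4*x + 4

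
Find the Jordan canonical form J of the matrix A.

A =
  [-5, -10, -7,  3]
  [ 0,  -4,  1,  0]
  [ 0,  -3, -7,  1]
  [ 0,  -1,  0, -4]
J_3(-5) ⊕ J_1(-5)

The characteristic polynomial is
  det(x·I − A) = x^4 + 20*x^3 + 150*x^2 + 500*x + 625 = (x + 5)^4

Eigenvalues and multiplicities (the geometric multiplicity of λ is n − rank(A − λI), which equals the number of Jordan blocks for λ):
  λ = -5: algebraic multiplicity = 4, geometric multiplicity = 2

Determining the block sizes for each eigenvalue:
  λ = -5: with am = 4 and gm = 2, the partition is not yet determined (e.g. several partitions of 4 into 2 parts exist). Let N = A − (-5)·I. Computing rank(N^1) = 2, rank(N^2) = 1, rank(N^3) = 0; the number of blocks of size ≥ j is rank(N^{j−1}) − rank(N^j), giving [2, 1, 1]. So we have 1 block(s) of size 3, 1 block(s) of size 1 → block sizes [3, 1]

Assembling the blocks gives a Jordan form
J =
  [-5,  1,  0,  0]
  [ 0, -5,  1,  0]
  [ 0,  0, -5,  0]
  [ 0,  0,  0, -5]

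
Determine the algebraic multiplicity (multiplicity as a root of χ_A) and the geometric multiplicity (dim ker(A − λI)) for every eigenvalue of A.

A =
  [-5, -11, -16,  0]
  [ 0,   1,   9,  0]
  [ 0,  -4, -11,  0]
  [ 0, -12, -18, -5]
λ = -5: alg = 4, geom = 2

Step 1 — factor the characteristic polynomial to read off the algebraic multiplicities:
  χ_A(x) = (x + 5)^4

Step 2 — compute geometric multiplicities via the rank-nullity identity g(λ) = n − rank(A − λI):
  rank(A − (-5)·I) = 2, so dim ker(A − (-5)·I) = n − 2 = 2

Summary:
  λ = -5: algebraic multiplicity = 4, geometric multiplicity = 2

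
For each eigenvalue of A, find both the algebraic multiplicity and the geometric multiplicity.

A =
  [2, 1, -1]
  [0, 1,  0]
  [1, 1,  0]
λ = 1: alg = 3, geom = 2

Step 1 — factor the characteristic polynomial to read off the algebraic multiplicities:
  χ_A(x) = (x - 1)^3

Step 2 — compute geometric multiplicities via the rank-nullity identity g(λ) = n − rank(A − λI):
  rank(A − (1)·I) = 1, so dim ker(A − (1)·I) = n − 1 = 2

Summary:
  λ = 1: algebraic multiplicity = 3, geometric multiplicity = 2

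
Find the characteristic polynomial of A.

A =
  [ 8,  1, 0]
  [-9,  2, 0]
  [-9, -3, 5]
x^3 - 15*x^2 + 75*x - 125

Expanding det(x·I − A) (e.g. by cofactor expansion or by noting that A is similar to its Jordan form J, which has the same characteristic polynomial as A) gives
  χ_A(x) = x^3 - 15*x^2 + 75*x - 125
which factors as (x - 5)^3. The eigenvalues (with algebraic multiplicities) are λ = 5 with multiplicity 3.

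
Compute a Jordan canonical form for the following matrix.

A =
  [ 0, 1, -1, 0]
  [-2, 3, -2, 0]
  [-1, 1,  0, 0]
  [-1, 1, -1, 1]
J_2(1) ⊕ J_1(1) ⊕ J_1(1)

The characteristic polynomial is
  det(x·I − A) = x^4 - 4*x^3 + 6*x^2 - 4*x + 1 = (x - 1)^4

Eigenvalues and multiplicities (the geometric multiplicity of λ is n − rank(A − λI), which equals the number of Jordan blocks for λ):
  λ = 1: algebraic multiplicity = 4, geometric multiplicity = 3

Determining the block sizes for each eigenvalue:
  λ = 1: 3 blocks summing to 4 forces exactly one block of size 2 and the rest size 1 → block sizes [2, 1, 1]

Assembling the blocks gives a Jordan form
J =
  [1, 1, 0, 0]
  [0, 1, 0, 0]
  [0, 0, 1, 0]
  [0, 0, 0, 1]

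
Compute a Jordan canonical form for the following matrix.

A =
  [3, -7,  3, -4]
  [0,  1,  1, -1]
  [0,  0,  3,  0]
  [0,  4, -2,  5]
J_3(3) ⊕ J_1(3)

The characteristic polynomial is
  det(x·I − A) = x^4 - 12*x^3 + 54*x^2 - 108*x + 81 = (x - 3)^4

Eigenvalues and multiplicities (the geometric multiplicity of λ is n − rank(A − λI), which equals the number of Jordan blocks for λ):
  λ = 3: algebraic multiplicity = 4, geometric multiplicity = 2

Determining the block sizes for each eigenvalue:
  λ = 3: with am = 4 and gm = 2, the partition is not yet determined (e.g. several partitions of 4 into 2 parts exist). Let N = A − (3)·I. Computing rank(N^1) = 2, rank(N^2) = 1, rank(N^3) = 0; the number of blocks of size ≥ j is rank(N^{j−1}) − rank(N^j), giving [2, 1, 1]. So we have 1 block(s) of size 3, 1 block(s) of size 1 → block sizes [3, 1]

Assembling the blocks gives a Jordan form
J =
  [3, 1, 0, 0]
  [0, 3, 1, 0]
  [0, 0, 3, 0]
  [0, 0, 0, 3]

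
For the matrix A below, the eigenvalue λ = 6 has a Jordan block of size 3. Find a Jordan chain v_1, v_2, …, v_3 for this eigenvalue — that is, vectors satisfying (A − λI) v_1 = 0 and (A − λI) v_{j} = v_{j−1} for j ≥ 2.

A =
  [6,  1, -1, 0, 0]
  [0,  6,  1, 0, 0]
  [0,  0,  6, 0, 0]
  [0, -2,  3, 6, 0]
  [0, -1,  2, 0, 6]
A Jordan chain for λ = 6 of length 3:
v_1 = (1, 0, 0, -2, -1)ᵀ
v_2 = (-1, 1, 0, 3, 2)ᵀ
v_3 = (0, 0, 1, 0, 0)ᵀ

Let N = A − (6)·I. We want v_3 with N^3 v_3 = 0 but N^2 v_3 ≠ 0; then v_{j-1} := N · v_j for j = 3, …, 2.

Pick v_3 = (0, 0, 1, 0, 0)ᵀ.
Then v_2 = N · v_3 = (-1, 1, 0, 3, 2)ᵀ.
Then v_1 = N · v_2 = (1, 0, 0, -2, -1)ᵀ.

Sanity check: (A − (6)·I) v_1 = (0, 0, 0, 0, 0)ᵀ = 0. ✓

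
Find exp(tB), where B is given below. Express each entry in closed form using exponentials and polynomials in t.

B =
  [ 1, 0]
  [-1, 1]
e^{tB} =
  [exp(t), 0]
  [-t*exp(t), exp(t)]

Strategy: write B = P · J · P⁻¹ where J is a Jordan canonical form, so e^{tB} = P · e^{tJ} · P⁻¹, and e^{tJ} can be computed block-by-block.

B has Jordan form
J =
  [1, 1]
  [0, 1]
(up to reordering of blocks).

Per-block formulas:
  For a 2×2 Jordan block J_2(1): exp(t · J_2(1)) = e^(1t)·(I + t·N), where N is the 2×2 nilpotent shift.

After assembling e^{tJ} and conjugating by P, we get:

e^{tB} =
  [exp(t), 0]
  [-t*exp(t), exp(t)]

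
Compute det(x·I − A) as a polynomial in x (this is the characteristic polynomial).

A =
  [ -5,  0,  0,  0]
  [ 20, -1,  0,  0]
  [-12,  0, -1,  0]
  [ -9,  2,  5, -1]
x^4 + 8*x^3 + 18*x^2 + 16*x + 5

Expanding det(x·I − A) (e.g. by cofactor expansion or by noting that A is similar to its Jordan form J, which has the same characteristic polynomial as A) gives
  χ_A(x) = x^4 + 8*x^3 + 18*x^2 + 16*x + 5
which factors as (x + 1)^3*(x + 5). The eigenvalues (with algebraic multiplicities) are λ = -5 with multiplicity 1, λ = -1 with multiplicity 3.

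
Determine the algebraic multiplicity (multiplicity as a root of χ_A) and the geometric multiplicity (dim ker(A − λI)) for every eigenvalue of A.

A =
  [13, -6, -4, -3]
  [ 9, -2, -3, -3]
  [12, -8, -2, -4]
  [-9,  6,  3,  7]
λ = 4: alg = 4, geom = 2

Step 1 — factor the characteristic polynomial to read off the algebraic multiplicities:
  χ_A(x) = (x - 4)^4

Step 2 — compute geometric multiplicities via the rank-nullity identity g(λ) = n − rank(A − λI):
  rank(A − (4)·I) = 2, so dim ker(A − (4)·I) = n − 2 = 2

Summary:
  λ = 4: algebraic multiplicity = 4, geometric multiplicity = 2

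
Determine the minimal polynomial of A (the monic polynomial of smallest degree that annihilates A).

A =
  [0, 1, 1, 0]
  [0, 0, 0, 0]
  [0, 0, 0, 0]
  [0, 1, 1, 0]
x^2

The characteristic polynomial is χ_A(x) = x^4, so the eigenvalues are known. The minimal polynomial is
  m_A(x) = Π_λ (x − λ)^{k_λ}
where k_λ is the size of the *largest* Jordan block for λ (equivalently, the smallest k with (A − λI)^k v = 0 for every generalised eigenvector v of λ).

  λ = 0: largest Jordan block has size 2, contributing (x − 0)^2

So m_A(x) = x^2 = x^2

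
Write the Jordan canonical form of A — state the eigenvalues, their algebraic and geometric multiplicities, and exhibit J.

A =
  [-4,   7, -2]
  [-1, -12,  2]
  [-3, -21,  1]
J_2(-5) ⊕ J_1(-5)

The characteristic polynomial is
  det(x·I − A) = x^3 + 15*x^2 + 75*x + 125 = (x + 5)^3

Eigenvalues and multiplicities (the geometric multiplicity of λ is n − rank(A − λI), which equals the number of Jordan blocks for λ):
  λ = -5: algebraic multiplicity = 3, geometric multiplicity = 2

Determining the block sizes for each eigenvalue:
  λ = -5: 2 blocks summing to 3 forces exactly one block of size 2 and the rest size 1 → block sizes [2, 1]

Assembling the blocks gives a Jordan form
J =
  [-5,  1,  0]
  [ 0, -5,  0]
  [ 0,  0, -5]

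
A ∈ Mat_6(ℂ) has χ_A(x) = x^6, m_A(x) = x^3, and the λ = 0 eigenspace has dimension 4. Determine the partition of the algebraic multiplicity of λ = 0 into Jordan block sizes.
Block sizes for λ = 0: [3, 1, 1, 1]

Step 1 — from the characteristic polynomial, algebraic multiplicity of λ = 0 is 6. From dim ker(A − (0)·I) = 4, there are exactly 4 Jordan blocks for λ = 0.
Step 2 — from the minimal polynomial, the factor (x − 0)^3 tells us the largest block for λ = 0 has size 3.
Step 3 — with total size 6, 4 blocks, and largest block 3, the block sizes (in nonincreasing order) are [3, 1, 1, 1].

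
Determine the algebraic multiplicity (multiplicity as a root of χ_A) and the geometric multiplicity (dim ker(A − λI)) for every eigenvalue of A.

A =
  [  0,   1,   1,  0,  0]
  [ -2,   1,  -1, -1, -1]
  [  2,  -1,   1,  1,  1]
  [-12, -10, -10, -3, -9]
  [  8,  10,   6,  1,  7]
λ = 0: alg = 4, geom = 2; λ = 6: alg = 1, geom = 1

Step 1 — factor the characteristic polynomial to read off the algebraic multiplicities:
  χ_A(x) = x^4*(x - 6)

Step 2 — compute geometric multiplicities via the rank-nullity identity g(λ) = n − rank(A − λI):
  rank(A − (0)·I) = 3, so dim ker(A − (0)·I) = n − 3 = 2
  rank(A − (6)·I) = 4, so dim ker(A − (6)·I) = n − 4 = 1

Summary:
  λ = 0: algebraic multiplicity = 4, geometric multiplicity = 2
  λ = 6: algebraic multiplicity = 1, geometric multiplicity = 1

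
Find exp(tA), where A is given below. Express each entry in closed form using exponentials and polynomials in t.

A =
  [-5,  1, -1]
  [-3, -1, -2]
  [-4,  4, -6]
e^{tA} =
  [t^2*exp(-4*t) - t*exp(-4*t) + exp(-4*t), -t^2*exp(-4*t) + t*exp(-4*t), t^2*exp(-4*t)/2 - t*exp(-4*t)]
  [t^2*exp(-4*t) - 3*t*exp(-4*t), -t^2*exp(-4*t) + 3*t*exp(-4*t) + exp(-4*t), t^2*exp(-4*t)/2 - 2*t*exp(-4*t)]
  [-4*t*exp(-4*t), 4*t*exp(-4*t), -2*t*exp(-4*t) + exp(-4*t)]

Strategy: write A = P · J · P⁻¹ where J is a Jordan canonical form, so e^{tA} = P · e^{tJ} · P⁻¹, and e^{tJ} can be computed block-by-block.

A has Jordan form
J =
  [-4,  1,  0]
  [ 0, -4,  1]
  [ 0,  0, -4]
(up to reordering of blocks).

Per-block formulas:
  For a 3×3 Jordan block J_3(-4): exp(t · J_3(-4)) = e^(-4t)·(I + t·N + (t^2/2)·N^2), where N is the 3×3 nilpotent shift.

After assembling e^{tJ} and conjugating by P, we get:

e^{tA} =
  [t^2*exp(-4*t) - t*exp(-4*t) + exp(-4*t), -t^2*exp(-4*t) + t*exp(-4*t), t^2*exp(-4*t)/2 - t*exp(-4*t)]
  [t^2*exp(-4*t) - 3*t*exp(-4*t), -t^2*exp(-4*t) + 3*t*exp(-4*t) + exp(-4*t), t^2*exp(-4*t)/2 - 2*t*exp(-4*t)]
  [-4*t*exp(-4*t), 4*t*exp(-4*t), -2*t*exp(-4*t) + exp(-4*t)]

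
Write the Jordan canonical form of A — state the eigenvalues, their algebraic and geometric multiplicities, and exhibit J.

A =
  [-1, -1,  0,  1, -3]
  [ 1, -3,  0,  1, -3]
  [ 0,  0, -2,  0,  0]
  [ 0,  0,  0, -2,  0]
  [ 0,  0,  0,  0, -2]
J_2(-2) ⊕ J_1(-2) ⊕ J_1(-2) ⊕ J_1(-2)

The characteristic polynomial is
  det(x·I − A) = x^5 + 10*x^4 + 40*x^3 + 80*x^2 + 80*x + 32 = (x + 2)^5

Eigenvalues and multiplicities (the geometric multiplicity of λ is n − rank(A − λI), which equals the number of Jordan blocks for λ):
  λ = -2: algebraic multiplicity = 5, geometric multiplicity = 4

Determining the block sizes for each eigenvalue:
  λ = -2: 4 blocks summing to 5 forces exactly one block of size 2 and the rest size 1 → block sizes [2, 1, 1, 1]

Assembling the blocks gives a Jordan form
J =
  [-2,  1,  0,  0,  0]
  [ 0, -2,  0,  0,  0]
  [ 0,  0, -2,  0,  0]
  [ 0,  0,  0, -2,  0]
  [ 0,  0,  0,  0, -2]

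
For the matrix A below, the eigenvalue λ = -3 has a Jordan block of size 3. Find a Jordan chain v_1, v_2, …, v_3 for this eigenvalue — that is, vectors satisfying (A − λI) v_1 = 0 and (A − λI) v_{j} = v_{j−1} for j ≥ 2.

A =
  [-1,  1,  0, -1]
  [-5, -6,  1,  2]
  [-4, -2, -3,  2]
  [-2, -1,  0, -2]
A Jordan chain for λ = -3 of length 3:
v_1 = (1, -3, -2, -1)ᵀ
v_2 = (2, -5, -4, -2)ᵀ
v_3 = (1, 0, 0, 0)ᵀ

Let N = A − (-3)·I. We want v_3 with N^3 v_3 = 0 but N^2 v_3 ≠ 0; then v_{j-1} := N · v_j for j = 3, …, 2.

Pick v_3 = (1, 0, 0, 0)ᵀ.
Then v_2 = N · v_3 = (2, -5, -4, -2)ᵀ.
Then v_1 = N · v_2 = (1, -3, -2, -1)ᵀ.

Sanity check: (A − (-3)·I) v_1 = (0, 0, 0, 0)ᵀ = 0. ✓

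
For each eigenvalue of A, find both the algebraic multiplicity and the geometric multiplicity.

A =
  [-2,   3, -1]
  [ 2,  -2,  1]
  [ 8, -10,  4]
λ = 0: alg = 3, geom = 1

Step 1 — factor the characteristic polynomial to read off the algebraic multiplicities:
  χ_A(x) = x^3

Step 2 — compute geometric multiplicities via the rank-nullity identity g(λ) = n − rank(A − λI):
  rank(A − (0)·I) = 2, so dim ker(A − (0)·I) = n − 2 = 1

Summary:
  λ = 0: algebraic multiplicity = 3, geometric multiplicity = 1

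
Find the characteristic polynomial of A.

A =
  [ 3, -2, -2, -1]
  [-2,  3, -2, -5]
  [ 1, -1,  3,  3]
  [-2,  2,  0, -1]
x^4 - 8*x^3 + 22*x^2 - 24*x + 9

Expanding det(x·I − A) (e.g. by cofactor expansion or by noting that A is similar to its Jordan form J, which has the same characteristic polynomial as A) gives
  χ_A(x) = x^4 - 8*x^3 + 22*x^2 - 24*x + 9
which factors as (x - 3)^2*(x - 1)^2. The eigenvalues (with algebraic multiplicities) are λ = 1 with multiplicity 2, λ = 3 with multiplicity 2.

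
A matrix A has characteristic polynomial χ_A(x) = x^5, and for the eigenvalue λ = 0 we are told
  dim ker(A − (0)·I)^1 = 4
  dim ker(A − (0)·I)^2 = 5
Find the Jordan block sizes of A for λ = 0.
Block sizes for λ = 0: [2, 1, 1, 1]

From the dimensions of kernels of powers, the number of Jordan blocks of size at least j is d_j − d_{j−1} where d_j = dim ker(N^j) (with d_0 = 0). Computing the differences gives [4, 1].
The number of blocks of size exactly k is (#blocks of size ≥ k) − (#blocks of size ≥ k + 1), so the partition is: 3 block(s) of size 1, 1 block(s) of size 2.
In nonincreasing order the block sizes are [2, 1, 1, 1].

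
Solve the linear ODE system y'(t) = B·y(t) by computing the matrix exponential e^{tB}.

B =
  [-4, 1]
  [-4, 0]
e^{tB} =
  [-2*t*exp(-2*t) + exp(-2*t), t*exp(-2*t)]
  [-4*t*exp(-2*t), 2*t*exp(-2*t) + exp(-2*t)]

Strategy: write B = P · J · P⁻¹ where J is a Jordan canonical form, so e^{tB} = P · e^{tJ} · P⁻¹, and e^{tJ} can be computed block-by-block.

B has Jordan form
J =
  [-2,  1]
  [ 0, -2]
(up to reordering of blocks).

Per-block formulas:
  For a 2×2 Jordan block J_2(-2): exp(t · J_2(-2)) = e^(-2t)·(I + t·N), where N is the 2×2 nilpotent shift.

After assembling e^{tJ} and conjugating by P, we get:

e^{tB} =
  [-2*t*exp(-2*t) + exp(-2*t), t*exp(-2*t)]
  [-4*t*exp(-2*t), 2*t*exp(-2*t) + exp(-2*t)]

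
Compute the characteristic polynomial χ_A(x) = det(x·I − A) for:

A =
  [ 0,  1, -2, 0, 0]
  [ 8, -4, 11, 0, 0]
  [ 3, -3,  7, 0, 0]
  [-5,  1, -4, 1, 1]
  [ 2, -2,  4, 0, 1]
x^5 - 5*x^4 + 10*x^3 - 10*x^2 + 5*x - 1

Expanding det(x·I − A) (e.g. by cofactor expansion or by noting that A is similar to its Jordan form J, which has the same characteristic polynomial as A) gives
  χ_A(x) = x^5 - 5*x^4 + 10*x^3 - 10*x^2 + 5*x - 1
which factors as (x - 1)^5. The eigenvalues (with algebraic multiplicities) are λ = 1 with multiplicity 5.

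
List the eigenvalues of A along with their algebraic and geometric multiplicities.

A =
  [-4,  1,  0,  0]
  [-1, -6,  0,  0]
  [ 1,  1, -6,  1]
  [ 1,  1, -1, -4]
λ = -5: alg = 4, geom = 2

Step 1 — factor the characteristic polynomial to read off the algebraic multiplicities:
  χ_A(x) = (x + 5)^4

Step 2 — compute geometric multiplicities via the rank-nullity identity g(λ) = n − rank(A − λI):
  rank(A − (-5)·I) = 2, so dim ker(A − (-5)·I) = n − 2 = 2

Summary:
  λ = -5: algebraic multiplicity = 4, geometric multiplicity = 2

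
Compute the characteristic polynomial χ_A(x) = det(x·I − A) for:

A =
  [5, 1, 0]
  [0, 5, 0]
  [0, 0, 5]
x^3 - 15*x^2 + 75*x - 125

Expanding det(x·I − A) (e.g. by cofactor expansion or by noting that A is similar to its Jordan form J, which has the same characteristic polynomial as A) gives
  χ_A(x) = x^3 - 15*x^2 + 75*x - 125
which factors as (x - 5)^3. The eigenvalues (with algebraic multiplicities) are λ = 5 with multiplicity 3.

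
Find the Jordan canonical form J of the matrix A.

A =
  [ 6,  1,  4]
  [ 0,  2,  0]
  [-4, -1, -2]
J_2(2) ⊕ J_1(2)

The characteristic polynomial is
  det(x·I − A) = x^3 - 6*x^2 + 12*x - 8 = (x - 2)^3

Eigenvalues and multiplicities (the geometric multiplicity of λ is n − rank(A − λI), which equals the number of Jordan blocks for λ):
  λ = 2: algebraic multiplicity = 3, geometric multiplicity = 2

Determining the block sizes for each eigenvalue:
  λ = 2: 2 blocks summing to 3 forces exactly one block of size 2 and the rest size 1 → block sizes [2, 1]

Assembling the blocks gives a Jordan form
J =
  [2, 1, 0]
  [0, 2, 0]
  [0, 0, 2]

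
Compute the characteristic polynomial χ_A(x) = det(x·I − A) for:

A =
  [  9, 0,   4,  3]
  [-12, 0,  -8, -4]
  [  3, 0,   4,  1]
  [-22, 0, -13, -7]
x^4 - 6*x^3 + 12*x^2 - 8*x

Expanding det(x·I − A) (e.g. by cofactor expansion or by noting that A is similar to its Jordan form J, which has the same characteristic polynomial as A) gives
  χ_A(x) = x^4 - 6*x^3 + 12*x^2 - 8*x
which factors as x*(x - 2)^3. The eigenvalues (with algebraic multiplicities) are λ = 0 with multiplicity 1, λ = 2 with multiplicity 3.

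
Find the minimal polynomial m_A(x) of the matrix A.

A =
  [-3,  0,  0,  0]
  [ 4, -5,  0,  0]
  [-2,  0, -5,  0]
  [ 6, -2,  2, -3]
x^2 + 8*x + 15

The characteristic polynomial is χ_A(x) = (x + 3)^2*(x + 5)^2, so the eigenvalues are known. The minimal polynomial is
  m_A(x) = Π_λ (x − λ)^{k_λ}
where k_λ is the size of the *largest* Jordan block for λ (equivalently, the smallest k with (A − λI)^k v = 0 for every generalised eigenvector v of λ).

  λ = -5: largest Jordan block has size 1, contributing (x + 5)
  λ = -3: largest Jordan block has size 1, contributing (x + 3)

So m_A(x) = (x + 3)*(x + 5) = x^2 + 8*x + 15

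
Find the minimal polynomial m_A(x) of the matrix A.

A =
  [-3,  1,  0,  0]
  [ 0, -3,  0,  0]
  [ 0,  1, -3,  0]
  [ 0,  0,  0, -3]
x^2 + 6*x + 9

The characteristic polynomial is χ_A(x) = (x + 3)^4, so the eigenvalues are known. The minimal polynomial is
  m_A(x) = Π_λ (x − λ)^{k_λ}
where k_λ is the size of the *largest* Jordan block for λ (equivalently, the smallest k with (A − λI)^k v = 0 for every generalised eigenvector v of λ).

  λ = -3: largest Jordan block has size 2, contributing (x + 3)^2

So m_A(x) = (x + 3)^2 = x^2 + 6*x + 9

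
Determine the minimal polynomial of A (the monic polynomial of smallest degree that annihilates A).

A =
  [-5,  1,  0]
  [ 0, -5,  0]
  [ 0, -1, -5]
x^2 + 10*x + 25

The characteristic polynomial is χ_A(x) = (x + 5)^3, so the eigenvalues are known. The minimal polynomial is
  m_A(x) = Π_λ (x − λ)^{k_λ}
where k_λ is the size of the *largest* Jordan block for λ (equivalently, the smallest k with (A − λI)^k v = 0 for every generalised eigenvector v of λ).

  λ = -5: largest Jordan block has size 2, contributing (x + 5)^2

So m_A(x) = (x + 5)^2 = x^2 + 10*x + 25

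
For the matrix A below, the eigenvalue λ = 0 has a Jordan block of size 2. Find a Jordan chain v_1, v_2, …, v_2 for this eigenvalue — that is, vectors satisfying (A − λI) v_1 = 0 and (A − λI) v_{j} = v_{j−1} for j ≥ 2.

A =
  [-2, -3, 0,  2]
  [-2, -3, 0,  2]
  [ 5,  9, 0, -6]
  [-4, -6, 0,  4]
A Jordan chain for λ = 0 of length 2:
v_1 = (0, 0, -3, 0)ᵀ
v_2 = (3, -2, 0, 0)ᵀ

Let N = A − (0)·I. We want v_2 with N^2 v_2 = 0 but N^1 v_2 ≠ 0; then v_{j-1} := N · v_j for j = 2, …, 2.

Pick v_2 = (3, -2, 0, 0)ᵀ.
Then v_1 = N · v_2 = (0, 0, -3, 0)ᵀ.

Sanity check: (A − (0)·I) v_1 = (0, 0, 0, 0)ᵀ = 0. ✓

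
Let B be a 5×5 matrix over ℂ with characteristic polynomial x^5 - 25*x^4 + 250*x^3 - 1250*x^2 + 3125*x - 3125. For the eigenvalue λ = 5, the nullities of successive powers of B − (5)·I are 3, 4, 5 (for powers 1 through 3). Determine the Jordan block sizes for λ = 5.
Block sizes for λ = 5: [3, 1, 1]

From the dimensions of kernels of powers, the number of Jordan blocks of size at least j is d_j − d_{j−1} where d_j = dim ker(N^j) (with d_0 = 0). Computing the differences gives [3, 1, 1].
The number of blocks of size exactly k is (#blocks of size ≥ k) − (#blocks of size ≥ k + 1), so the partition is: 2 block(s) of size 1, 1 block(s) of size 3.
In nonincreasing order the block sizes are [3, 1, 1].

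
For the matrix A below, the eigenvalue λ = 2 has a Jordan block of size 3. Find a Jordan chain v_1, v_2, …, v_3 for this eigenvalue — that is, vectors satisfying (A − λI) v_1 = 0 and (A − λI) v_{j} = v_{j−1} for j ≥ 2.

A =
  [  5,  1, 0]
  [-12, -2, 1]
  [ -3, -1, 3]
A Jordan chain for λ = 2 of length 3:
v_1 = (-3, 9, 0)ᵀ
v_2 = (3, -12, -3)ᵀ
v_3 = (1, 0, 0)ᵀ

Let N = A − (2)·I. We want v_3 with N^3 v_3 = 0 but N^2 v_3 ≠ 0; then v_{j-1} := N · v_j for j = 3, …, 2.

Pick v_3 = (1, 0, 0)ᵀ.
Then v_2 = N · v_3 = (3, -12, -3)ᵀ.
Then v_1 = N · v_2 = (-3, 9, 0)ᵀ.

Sanity check: (A − (2)·I) v_1 = (0, 0, 0)ᵀ = 0. ✓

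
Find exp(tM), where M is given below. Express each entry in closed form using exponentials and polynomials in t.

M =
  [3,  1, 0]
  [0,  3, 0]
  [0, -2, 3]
e^{tM} =
  [exp(3*t), t*exp(3*t), 0]
  [0, exp(3*t), 0]
  [0, -2*t*exp(3*t), exp(3*t)]

Strategy: write M = P · J · P⁻¹ where J is a Jordan canonical form, so e^{tM} = P · e^{tJ} · P⁻¹, and e^{tJ} can be computed block-by-block.

M has Jordan form
J =
  [3, 1, 0]
  [0, 3, 0]
  [0, 0, 3]
(up to reordering of blocks).

Per-block formulas:
  For a 2×2 Jordan block J_2(3): exp(t · J_2(3)) = e^(3t)·(I + t·N), where N is the 2×2 nilpotent shift.
  For a 1×1 block at λ = 3: exp(t · [3]) = [e^(3t)].

After assembling e^{tJ} and conjugating by P, we get:

e^{tM} =
  [exp(3*t), t*exp(3*t), 0]
  [0, exp(3*t), 0]
  [0, -2*t*exp(3*t), exp(3*t)]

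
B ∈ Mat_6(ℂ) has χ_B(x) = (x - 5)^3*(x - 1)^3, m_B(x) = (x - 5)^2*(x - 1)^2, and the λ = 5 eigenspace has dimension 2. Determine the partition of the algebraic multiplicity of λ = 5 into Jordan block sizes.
Block sizes for λ = 5: [2, 1]

Step 1 — from the characteristic polynomial, algebraic multiplicity of λ = 5 is 3. From dim ker(B − (5)·I) = 2, there are exactly 2 Jordan blocks for λ = 5.
Step 2 — from the minimal polynomial, the factor (x − 5)^2 tells us the largest block for λ = 5 has size 2.
Step 3 — with total size 3, 2 blocks, and largest block 2, the block sizes (in nonincreasing order) are [2, 1].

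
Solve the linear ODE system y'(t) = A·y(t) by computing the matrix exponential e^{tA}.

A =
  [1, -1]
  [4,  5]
e^{tA} =
  [-2*t*exp(3*t) + exp(3*t), -t*exp(3*t)]
  [4*t*exp(3*t), 2*t*exp(3*t) + exp(3*t)]

Strategy: write A = P · J · P⁻¹ where J is a Jordan canonical form, so e^{tA} = P · e^{tJ} · P⁻¹, and e^{tJ} can be computed block-by-block.

A has Jordan form
J =
  [3, 1]
  [0, 3]
(up to reordering of blocks).

Per-block formulas:
  For a 2×2 Jordan block J_2(3): exp(t · J_2(3)) = e^(3t)·(I + t·N), where N is the 2×2 nilpotent shift.

After assembling e^{tJ} and conjugating by P, we get:

e^{tA} =
  [-2*t*exp(3*t) + exp(3*t), -t*exp(3*t)]
  [4*t*exp(3*t), 2*t*exp(3*t) + exp(3*t)]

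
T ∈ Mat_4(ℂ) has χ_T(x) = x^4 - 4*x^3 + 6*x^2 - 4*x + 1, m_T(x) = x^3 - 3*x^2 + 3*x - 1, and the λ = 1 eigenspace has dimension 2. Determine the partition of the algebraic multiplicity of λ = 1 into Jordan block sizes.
Block sizes for λ = 1: [3, 1]

Step 1 — from the characteristic polynomial, algebraic multiplicity of λ = 1 is 4. From dim ker(T − (1)·I) = 2, there are exactly 2 Jordan blocks for λ = 1.
Step 2 — from the minimal polynomial, the factor (x − 1)^3 tells us the largest block for λ = 1 has size 3.
Step 3 — with total size 4, 2 blocks, and largest block 3, the block sizes (in nonincreasing order) are [3, 1].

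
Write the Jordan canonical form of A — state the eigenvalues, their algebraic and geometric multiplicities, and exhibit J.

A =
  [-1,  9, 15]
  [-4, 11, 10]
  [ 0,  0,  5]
J_2(5) ⊕ J_1(5)

The characteristic polynomial is
  det(x·I − A) = x^3 - 15*x^2 + 75*x - 125 = (x - 5)^3

Eigenvalues and multiplicities (the geometric multiplicity of λ is n − rank(A − λI), which equals the number of Jordan blocks for λ):
  λ = 5: algebraic multiplicity = 3, geometric multiplicity = 2

Determining the block sizes for each eigenvalue:
  λ = 5: 2 blocks summing to 3 forces exactly one block of size 2 and the rest size 1 → block sizes [2, 1]

Assembling the blocks gives a Jordan form
J =
  [5, 1, 0]
  [0, 5, 0]
  [0, 0, 5]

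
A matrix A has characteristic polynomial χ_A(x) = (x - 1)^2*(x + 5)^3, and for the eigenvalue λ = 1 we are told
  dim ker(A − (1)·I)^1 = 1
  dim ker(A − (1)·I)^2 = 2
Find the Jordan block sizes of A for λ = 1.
Block sizes for λ = 1: [2]

From the dimensions of kernels of powers, the number of Jordan blocks of size at least j is d_j − d_{j−1} where d_j = dim ker(N^j) (with d_0 = 0). Computing the differences gives [1, 1].
The number of blocks of size exactly k is (#blocks of size ≥ k) − (#blocks of size ≥ k + 1), so the partition is: 1 block(s) of size 2.
In nonincreasing order the block sizes are [2].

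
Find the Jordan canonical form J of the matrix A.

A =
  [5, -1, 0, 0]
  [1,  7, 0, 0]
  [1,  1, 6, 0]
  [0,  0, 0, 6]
J_2(6) ⊕ J_1(6) ⊕ J_1(6)

The characteristic polynomial is
  det(x·I − A) = x^4 - 24*x^3 + 216*x^2 - 864*x + 1296 = (x - 6)^4

Eigenvalues and multiplicities (the geometric multiplicity of λ is n − rank(A − λI), which equals the number of Jordan blocks for λ):
  λ = 6: algebraic multiplicity = 4, geometric multiplicity = 3

Determining the block sizes for each eigenvalue:
  λ = 6: 3 blocks summing to 4 forces exactly one block of size 2 and the rest size 1 → block sizes [2, 1, 1]

Assembling the blocks gives a Jordan form
J =
  [6, 1, 0, 0]
  [0, 6, 0, 0]
  [0, 0, 6, 0]
  [0, 0, 0, 6]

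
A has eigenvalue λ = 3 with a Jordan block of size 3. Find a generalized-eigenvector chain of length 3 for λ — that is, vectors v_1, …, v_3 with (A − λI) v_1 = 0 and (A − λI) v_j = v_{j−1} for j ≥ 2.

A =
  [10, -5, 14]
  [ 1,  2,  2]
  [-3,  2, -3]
A Jordan chain for λ = 3 of length 3:
v_1 = (2, 0, -1)ᵀ
v_2 = (7, 1, -3)ᵀ
v_3 = (1, 0, 0)ᵀ

Let N = A − (3)·I. We want v_3 with N^3 v_3 = 0 but N^2 v_3 ≠ 0; then v_{j-1} := N · v_j for j = 3, …, 2.

Pick v_3 = (1, 0, 0)ᵀ.
Then v_2 = N · v_3 = (7, 1, -3)ᵀ.
Then v_1 = N · v_2 = (2, 0, -1)ᵀ.

Sanity check: (A − (3)·I) v_1 = (0, 0, 0)ᵀ = 0. ✓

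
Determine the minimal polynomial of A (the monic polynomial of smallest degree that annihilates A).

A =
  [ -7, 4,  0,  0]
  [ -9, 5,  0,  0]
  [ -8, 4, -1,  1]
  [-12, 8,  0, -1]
x^2 + 2*x + 1

The characteristic polynomial is χ_A(x) = (x + 1)^4, so the eigenvalues are known. The minimal polynomial is
  m_A(x) = Π_λ (x − λ)^{k_λ}
where k_λ is the size of the *largest* Jordan block for λ (equivalently, the smallest k with (A − λI)^k v = 0 for every generalised eigenvector v of λ).

  λ = -1: largest Jordan block has size 2, contributing (x + 1)^2

So m_A(x) = (x + 1)^2 = x^2 + 2*x + 1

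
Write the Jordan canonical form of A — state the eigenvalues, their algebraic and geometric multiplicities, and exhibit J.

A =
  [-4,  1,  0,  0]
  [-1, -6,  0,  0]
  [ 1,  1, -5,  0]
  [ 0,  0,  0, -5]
J_2(-5) ⊕ J_1(-5) ⊕ J_1(-5)

The characteristic polynomial is
  det(x·I − A) = x^4 + 20*x^3 + 150*x^2 + 500*x + 625 = (x + 5)^4

Eigenvalues and multiplicities (the geometric multiplicity of λ is n − rank(A − λI), which equals the number of Jordan blocks for λ):
  λ = -5: algebraic multiplicity = 4, geometric multiplicity = 3

Determining the block sizes for each eigenvalue:
  λ = -5: 3 blocks summing to 4 forces exactly one block of size 2 and the rest size 1 → block sizes [2, 1, 1]

Assembling the blocks gives a Jordan form
J =
  [-5,  1,  0,  0]
  [ 0, -5,  0,  0]
  [ 0,  0, -5,  0]
  [ 0,  0,  0, -5]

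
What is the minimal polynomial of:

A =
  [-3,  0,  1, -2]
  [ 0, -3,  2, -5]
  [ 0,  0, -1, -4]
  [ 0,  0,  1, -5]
x^3 + 9*x^2 + 27*x + 27

The characteristic polynomial is χ_A(x) = (x + 3)^4, so the eigenvalues are known. The minimal polynomial is
  m_A(x) = Π_λ (x − λ)^{k_λ}
where k_λ is the size of the *largest* Jordan block for λ (equivalently, the smallest k with (A − λI)^k v = 0 for every generalised eigenvector v of λ).

  λ = -3: largest Jordan block has size 3, contributing (x + 3)^3

So m_A(x) = (x + 3)^3 = x^3 + 9*x^2 + 27*x + 27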